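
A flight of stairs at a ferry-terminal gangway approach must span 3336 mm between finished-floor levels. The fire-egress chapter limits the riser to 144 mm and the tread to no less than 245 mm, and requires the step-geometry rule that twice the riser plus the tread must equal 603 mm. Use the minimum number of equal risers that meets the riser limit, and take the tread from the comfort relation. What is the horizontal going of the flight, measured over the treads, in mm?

3336 / 144 = 23.17, so 24 risers are needed.
Riser R = 3336 / 24 = 139 mm, within the 144 mm limit.
Tread T = 603 − 2 × 139 = 325 mm (≥ 245 mm).
Going = (24 − 1) × 325 = 7475 mm.

7475 mm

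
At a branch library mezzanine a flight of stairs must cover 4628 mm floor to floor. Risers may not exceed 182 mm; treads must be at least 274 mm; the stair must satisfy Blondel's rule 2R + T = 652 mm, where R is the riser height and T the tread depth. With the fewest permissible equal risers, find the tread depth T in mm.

4628 / 182 = 25.429 → round up to 26 risers.
Riser R = 4628 / 26 = 178 mm, within the 182 mm limit.
T = 652 − 2·178 = 296 mm, which satisfies the 274 mm minimum.

296 mm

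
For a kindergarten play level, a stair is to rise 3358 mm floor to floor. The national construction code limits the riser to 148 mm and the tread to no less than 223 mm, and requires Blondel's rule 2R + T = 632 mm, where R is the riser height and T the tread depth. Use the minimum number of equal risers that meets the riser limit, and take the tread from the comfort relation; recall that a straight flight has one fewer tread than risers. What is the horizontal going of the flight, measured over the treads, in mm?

⌈3358/148⌉ = 23 risers.
R = 3358 ÷ 23 = 146 mm.
From 2R + T = 632: T = 632 − 292 = 340 mm.
Treads = 23 − 1 = 22; going = 22 × 340 = 7480 mm.

7480 mm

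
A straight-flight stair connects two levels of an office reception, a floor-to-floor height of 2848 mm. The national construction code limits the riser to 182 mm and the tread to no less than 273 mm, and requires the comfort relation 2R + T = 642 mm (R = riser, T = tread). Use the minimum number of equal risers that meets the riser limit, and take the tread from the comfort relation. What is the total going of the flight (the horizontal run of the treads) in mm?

⌈2848/182⌉ = 16 risers.
Each riser is 2848/16 = 178 mm (≤ 182 mm).
From 2R + T = 642: T = 642 − 356 = 286 mm.
Going = (16 − 1) × 286 = 4290 mm.

4290 mm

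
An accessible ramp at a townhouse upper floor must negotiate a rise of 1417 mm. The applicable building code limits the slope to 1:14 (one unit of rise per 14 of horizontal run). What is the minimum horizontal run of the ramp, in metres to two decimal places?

19.84 m

Run = rise × 14 = 1417 × 14 = 19838 mm.
19838 mm = 19.84 m.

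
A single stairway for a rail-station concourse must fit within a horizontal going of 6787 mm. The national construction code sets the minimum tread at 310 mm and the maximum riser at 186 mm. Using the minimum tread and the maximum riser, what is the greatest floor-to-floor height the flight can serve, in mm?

4092 mm

6787 / 310 = 21.89, so 21 treads fit.
Risers = treads + 1 = 22.
Maximum height = 22 × 186 = 4092 mm.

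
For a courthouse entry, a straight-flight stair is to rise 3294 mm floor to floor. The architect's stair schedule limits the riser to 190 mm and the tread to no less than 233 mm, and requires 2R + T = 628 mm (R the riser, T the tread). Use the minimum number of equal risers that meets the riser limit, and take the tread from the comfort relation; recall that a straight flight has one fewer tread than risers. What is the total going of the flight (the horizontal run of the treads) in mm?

4454 mm

At most 190 each: 3294/190 = 17.34, giving 18 risers.
R = 3294 ÷ 18 = 183 mm.
Tread T = 628 − 2 × 183 = 262 mm (≥ 233 mm).
Going = (18 − 1) × 262 = 4454 mm.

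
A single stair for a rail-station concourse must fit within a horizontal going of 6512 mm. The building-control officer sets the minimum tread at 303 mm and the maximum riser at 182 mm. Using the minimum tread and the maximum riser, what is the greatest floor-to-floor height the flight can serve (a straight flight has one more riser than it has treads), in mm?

4004 mm

6512 / 303 = 21.49, so 21 treads fit.
Risers = treads + 1 = 22.
Maximum height = 22 × 182 = 4004 mm.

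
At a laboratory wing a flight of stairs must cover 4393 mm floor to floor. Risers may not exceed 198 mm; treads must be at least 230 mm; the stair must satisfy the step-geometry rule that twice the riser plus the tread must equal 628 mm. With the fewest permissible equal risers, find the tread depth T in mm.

4393 / 198 = 22.187 → round up to 23 risers.
Each riser is 4393/23 = 191 mm (≤ 198 mm).
T = 628 − 2·191 = 246 mm, which satisfies the 230 mm minimum.

246 mm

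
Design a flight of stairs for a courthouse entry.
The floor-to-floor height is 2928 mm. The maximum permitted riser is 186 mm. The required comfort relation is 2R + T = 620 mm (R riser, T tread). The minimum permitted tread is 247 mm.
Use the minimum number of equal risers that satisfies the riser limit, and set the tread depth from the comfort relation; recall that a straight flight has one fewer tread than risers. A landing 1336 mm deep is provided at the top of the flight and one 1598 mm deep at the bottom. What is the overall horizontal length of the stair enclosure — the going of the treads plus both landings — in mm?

6744 mm

2928 / 186 = 15.74, so 16 risers are needed.
Riser R = 2928 / 16 = 183 mm, within the 186 mm limit.
From 2R + T = 620: T = 620 − 366 = 254 mm.
16 risers give 15 treads; going = 15 × 254 = 3810 mm.
Add landings: 3810 + 1336 + 1598 = 6744 mm.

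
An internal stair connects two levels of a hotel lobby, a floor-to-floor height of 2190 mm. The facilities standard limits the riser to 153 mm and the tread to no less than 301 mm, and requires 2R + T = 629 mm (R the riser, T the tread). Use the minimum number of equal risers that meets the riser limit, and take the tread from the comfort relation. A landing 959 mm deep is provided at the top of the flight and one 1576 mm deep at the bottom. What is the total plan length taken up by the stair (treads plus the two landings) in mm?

7253 mm

2190 / 153 = 14.31, so 15 risers are needed.
Each riser is 2190/15 = 146 mm (≤ 153 mm).
From 2R + T = 629: T = 629 − 292 = 337 mm.
Treads = 15 − 1 = 14; going = 14 × 337 = 4718 mm.
Add landings: 4718 + 959 + 1576 = 7253 mm.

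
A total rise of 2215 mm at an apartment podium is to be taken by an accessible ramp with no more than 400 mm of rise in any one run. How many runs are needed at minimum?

2215 / 400 = 5.537 → round up to 6 ramp runs.

6 runs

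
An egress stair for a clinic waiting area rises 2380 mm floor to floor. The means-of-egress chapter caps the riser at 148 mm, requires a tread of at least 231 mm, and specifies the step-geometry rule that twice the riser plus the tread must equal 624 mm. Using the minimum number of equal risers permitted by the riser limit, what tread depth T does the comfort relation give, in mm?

344 mm

At most 148 each: 2380/148 = 16.08, giving 17 risers.
Riser R = 2380 / 17 = 140 mm, within the 148 mm limit.
T = 624 − 2·140 = 344 mm, which satisfies the 231 mm minimum.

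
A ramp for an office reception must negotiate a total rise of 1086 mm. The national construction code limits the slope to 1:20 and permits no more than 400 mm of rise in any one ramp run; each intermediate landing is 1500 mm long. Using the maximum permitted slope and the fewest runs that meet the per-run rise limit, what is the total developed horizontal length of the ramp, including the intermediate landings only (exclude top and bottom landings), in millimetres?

1086 / 400 = 2.715 → round up to 3 ramp runs. That means 2 intermediate landings.
Ramp run (horizontal) at 1:20: 1086 × 20 = 21720 mm.
Intermediate landings: 2 × 1500 = 3000 mm.
Total developed length = 21720 + 3000 = 24720 mm.

24720 mm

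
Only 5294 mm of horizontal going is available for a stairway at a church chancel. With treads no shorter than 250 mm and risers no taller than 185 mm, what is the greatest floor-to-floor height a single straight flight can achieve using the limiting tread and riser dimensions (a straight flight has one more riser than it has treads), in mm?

4070 mm

5294 / 250 = 21.18, so 21 treads fit.
Risers = treads + 1 = 22.
Maximum height = 22 × 185 = 4070 mm.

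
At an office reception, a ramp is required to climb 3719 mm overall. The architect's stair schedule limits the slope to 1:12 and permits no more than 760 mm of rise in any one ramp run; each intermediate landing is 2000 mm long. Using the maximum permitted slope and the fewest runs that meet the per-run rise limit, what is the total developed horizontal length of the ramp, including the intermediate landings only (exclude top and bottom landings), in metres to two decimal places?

3719 / 760 = 4.89, so 5 ramp runs are needed. That means 4 intermediate landings.
Ramp run (horizontal) at 1:12: 3719 × 12 = 44628 mm.
4 intermediate landings contribute 4 × 2000 = 8000 mm.
Developed length = 44628 + 8000 = 52628 mm.
= 52.63 m.

52.63 m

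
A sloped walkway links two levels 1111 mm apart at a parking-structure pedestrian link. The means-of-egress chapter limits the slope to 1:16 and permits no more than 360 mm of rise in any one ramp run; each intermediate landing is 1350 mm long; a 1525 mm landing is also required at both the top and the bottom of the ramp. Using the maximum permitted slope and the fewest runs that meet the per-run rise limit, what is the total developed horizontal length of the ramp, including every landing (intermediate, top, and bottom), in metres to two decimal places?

1111 / 360 = 3.086 → round up to 4 ramp runs. That means 3 intermediate landings.
Horizontal run for 1111 mm of rise at 1:16 is 1111 × 16 = 17776 mm.
3 intermediate landings contribute 3 × 1350 = 4050 mm.
Top and bottom landings: 2 × 1525 = 3050 mm.
Total = 17776 + 4050 + 3050 = 24876 mm.
= 24.88 m.

24.88 m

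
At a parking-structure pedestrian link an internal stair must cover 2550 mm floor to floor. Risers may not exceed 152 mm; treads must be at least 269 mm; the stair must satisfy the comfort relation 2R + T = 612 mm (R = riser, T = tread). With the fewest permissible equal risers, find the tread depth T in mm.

312 mm

⌈2550/152⌉ = 17 risers.
Each riser is 2550/17 = 150 mm (≤ 152 mm).
Tread T = 612 − 2 × 150 = 312 mm (≥ 269 mm).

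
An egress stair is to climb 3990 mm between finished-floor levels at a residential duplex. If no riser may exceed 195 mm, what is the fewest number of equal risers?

21 risers

3990 / 195 = 20.46, so 21 risers are needed.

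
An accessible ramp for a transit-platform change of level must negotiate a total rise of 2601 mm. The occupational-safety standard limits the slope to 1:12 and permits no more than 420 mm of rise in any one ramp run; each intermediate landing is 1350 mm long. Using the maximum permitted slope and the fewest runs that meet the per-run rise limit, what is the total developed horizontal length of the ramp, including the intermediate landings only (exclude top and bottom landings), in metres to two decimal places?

2601 / 420 = 6.193 → round up to 7 ramp runs. That means 6 intermediate landings.
Horizontal run for 2601 mm of rise at 1:12 is 2601 × 12 = 31212 mm.
Intermediate landings: 6 × 1350 = 8100 mm.
Total developed length = 31212 + 8100 = 39312 mm.
= 39.31 m.

39.31 m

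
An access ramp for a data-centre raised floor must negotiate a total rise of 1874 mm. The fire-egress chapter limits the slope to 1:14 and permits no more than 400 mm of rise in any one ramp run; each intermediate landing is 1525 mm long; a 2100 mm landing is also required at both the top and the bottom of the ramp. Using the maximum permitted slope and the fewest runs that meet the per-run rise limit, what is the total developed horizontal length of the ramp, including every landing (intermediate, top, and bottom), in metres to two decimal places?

36.54 m

1874 / 400 = 4.685 → round up to 5 ramp runs. That means 4 intermediate landings.
Ramp run (horizontal) at 1:14: 1874 × 14 = 26236 mm.
Intermediate landings: 4 × 1525 = 6100 mm.
Top and bottom landings: 2 × 2100 = 4200 mm.
Total = 26236 + 6100 + 4200 = 36536 mm.
= 36.54 m.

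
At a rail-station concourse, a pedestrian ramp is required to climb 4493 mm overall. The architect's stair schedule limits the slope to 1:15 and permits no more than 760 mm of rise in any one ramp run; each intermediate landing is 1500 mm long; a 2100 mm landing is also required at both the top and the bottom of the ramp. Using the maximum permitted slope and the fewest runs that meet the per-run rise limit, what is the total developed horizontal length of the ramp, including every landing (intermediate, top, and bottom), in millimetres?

4493 / 760 = 5.912 → round up to 6 ramp runs. That means 5 intermediate landings.
Horizontal run for 4493 mm of rise at 1:15 is 4493 × 15 = 67395 mm.
Intermediate landings: 5 × 1500 = 7500 mm.
Top and bottom landings: 2 × 2100 = 4200 mm.
Total = 67395 + 7500 + 4200 = 79095 mm.

79095 mm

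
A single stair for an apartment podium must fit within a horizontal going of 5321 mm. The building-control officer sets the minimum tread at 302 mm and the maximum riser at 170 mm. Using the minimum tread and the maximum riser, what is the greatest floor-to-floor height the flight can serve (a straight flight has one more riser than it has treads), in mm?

3060 mm

5321 / 302 = 17.62, so 17 treads fit.
Risers = treads + 1 = 18.
Maximum height = 18 × 170 = 3060 mm.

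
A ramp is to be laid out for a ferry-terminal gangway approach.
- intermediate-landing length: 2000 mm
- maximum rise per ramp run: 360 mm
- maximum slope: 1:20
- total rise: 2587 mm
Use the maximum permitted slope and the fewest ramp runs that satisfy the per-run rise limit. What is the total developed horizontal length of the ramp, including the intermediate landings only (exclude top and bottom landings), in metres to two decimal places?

⌈2587/360⌉ = 8 ramp runs. That means 7 intermediate landings.
Horizontal run for 2587 mm of rise at 1:20 is 2587 × 20 = 51740 mm.
Intermediate landings: 7 × 2000 = 14000 mm.
Developed length = 51740 + 14000 = 65740 mm.
= 65.74 m.

65.74 m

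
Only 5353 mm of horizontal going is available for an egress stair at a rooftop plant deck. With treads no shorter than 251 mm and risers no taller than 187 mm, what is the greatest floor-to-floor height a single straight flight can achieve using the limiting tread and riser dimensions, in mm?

4114 mm

Treads that fit: ⌊5353 / 251⌋ = 21.
Risers = treads + 1 = 22.
Maximum height = 22 × 187 = 4114 mm.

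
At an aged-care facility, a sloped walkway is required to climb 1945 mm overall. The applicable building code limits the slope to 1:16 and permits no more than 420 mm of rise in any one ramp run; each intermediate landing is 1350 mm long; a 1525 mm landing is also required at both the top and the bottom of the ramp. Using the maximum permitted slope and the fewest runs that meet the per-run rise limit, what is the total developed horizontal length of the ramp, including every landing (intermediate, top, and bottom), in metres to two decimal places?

⌈1945/420⌉ = 5 ramp runs. That means 4 intermediate landings.
Ramp run (horizontal) at 1:16: 1945 × 16 = 31120 mm.
Intermediate landings: 4 × 1350 = 5400 mm.
Top and bottom landings: 2 × 1525 = 3050 mm.
Total = 31120 + 5400 + 3050 = 39570 mm.
= 39.57 m.

39.57 m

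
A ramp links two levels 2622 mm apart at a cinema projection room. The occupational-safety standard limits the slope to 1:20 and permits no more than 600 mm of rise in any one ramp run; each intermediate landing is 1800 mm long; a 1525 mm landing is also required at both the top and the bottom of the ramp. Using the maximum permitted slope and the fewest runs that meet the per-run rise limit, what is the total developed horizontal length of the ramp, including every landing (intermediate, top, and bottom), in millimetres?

62690 mm

2622 / 600 = 4.37, so 5 ramp runs are needed. That means 4 intermediate landings.
Horizontal run for 2622 mm of rise at 1:20 is 2622 × 20 = 52440 mm.
4 intermediate landings contribute 4 × 1800 = 7200 mm.
Top and bottom landings: 2 × 1525 = 3050 mm.
Total = 52440 + 7200 + 3050 = 62690 mm.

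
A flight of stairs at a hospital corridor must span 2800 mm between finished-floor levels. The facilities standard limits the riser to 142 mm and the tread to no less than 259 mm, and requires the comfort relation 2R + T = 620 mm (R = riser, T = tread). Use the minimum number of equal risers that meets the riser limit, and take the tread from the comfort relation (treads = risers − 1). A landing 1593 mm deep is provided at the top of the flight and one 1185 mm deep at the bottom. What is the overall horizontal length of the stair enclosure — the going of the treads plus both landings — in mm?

9238 mm

2800 / 142 = 19.718 → round up to 20 risers.
Each riser is 2800/20 = 140 mm (≤ 142 mm).
T = 620 − 2·140 = 340 mm, which satisfies the 259 mm minimum.
Treads = 20 − 1 = 19; going = 19 × 340 = 6460 mm.
Enclosure = 6460 + 1593 + 1185 = 9238 mm.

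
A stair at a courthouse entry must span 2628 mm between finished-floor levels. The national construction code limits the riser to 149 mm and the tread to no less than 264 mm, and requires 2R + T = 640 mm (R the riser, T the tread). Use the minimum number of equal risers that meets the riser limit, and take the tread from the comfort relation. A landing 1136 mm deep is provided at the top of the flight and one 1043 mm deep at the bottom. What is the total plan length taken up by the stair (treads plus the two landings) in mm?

8095 mm

2628 / 149 = 17.638 → round up to 18 risers.
Each riser is 2628/18 = 146 mm (≤ 149 mm).
From 2R + T = 640: T = 640 − 292 = 348 mm.
18 risers give 17 treads; going = 17 × 348 = 5916 mm.
Add landings: 5916 + 1136 + 1043 = 8095 mm.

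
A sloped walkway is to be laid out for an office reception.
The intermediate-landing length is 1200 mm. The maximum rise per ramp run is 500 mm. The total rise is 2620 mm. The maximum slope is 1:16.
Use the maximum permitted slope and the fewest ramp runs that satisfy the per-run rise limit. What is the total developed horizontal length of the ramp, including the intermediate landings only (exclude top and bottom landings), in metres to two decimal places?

2620 / 500 = 5.24, so 6 ramp runs are needed. That means 5 intermediate landings.
Horizontal run for 2620 mm of rise at 1:16 is 2620 × 16 = 41920 mm.
Intermediate landings: 5 × 1200 = 6000 mm.
Total developed length = 41920 + 6000 = 47920 mm.
= 47.92 m.

47.92 m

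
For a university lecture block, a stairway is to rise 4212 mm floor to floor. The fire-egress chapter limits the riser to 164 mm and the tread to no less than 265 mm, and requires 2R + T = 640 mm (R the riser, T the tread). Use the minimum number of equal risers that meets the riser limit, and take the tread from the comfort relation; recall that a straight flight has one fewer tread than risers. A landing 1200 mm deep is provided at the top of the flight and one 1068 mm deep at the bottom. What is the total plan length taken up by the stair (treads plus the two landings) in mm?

10168 mm

4212 / 164 = 25.68, so 26 risers are needed.
R = 4212 ÷ 26 = 162 mm.
T = 640 − 2·162 = 316 mm, which satisfies the 265 mm minimum.
26 risers give 25 treads; going = 25 × 316 = 7900 mm.
Add landings: 7900 + 1200 + 1068 = 10168 mm.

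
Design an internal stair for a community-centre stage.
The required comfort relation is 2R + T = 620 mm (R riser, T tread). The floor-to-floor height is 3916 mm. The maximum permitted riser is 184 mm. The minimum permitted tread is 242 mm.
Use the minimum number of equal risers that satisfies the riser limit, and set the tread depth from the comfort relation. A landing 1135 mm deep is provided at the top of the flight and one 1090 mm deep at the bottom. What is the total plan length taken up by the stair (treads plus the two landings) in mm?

3916 / 184 = 21.283 → round up to 22 risers.
Riser R = 3916 / 22 = 178 mm, within the 184 mm limit.
From 2R + T = 620: T = 620 − 356 = 264 mm.
Treads = 22 − 1 = 21; going = 21 × 264 = 5544 mm.
Enclosure = 5544 + 1135 + 1090 = 7769 mm.

7769 mm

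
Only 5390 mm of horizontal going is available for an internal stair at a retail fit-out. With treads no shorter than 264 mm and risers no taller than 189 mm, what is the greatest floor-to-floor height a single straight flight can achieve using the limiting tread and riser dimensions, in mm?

5390 / 264 = 20.42, so 20 treads fit.
Risers = treads + 1 = 21.
Maximum height = 21 × 189 = 3969 mm.

3969 mm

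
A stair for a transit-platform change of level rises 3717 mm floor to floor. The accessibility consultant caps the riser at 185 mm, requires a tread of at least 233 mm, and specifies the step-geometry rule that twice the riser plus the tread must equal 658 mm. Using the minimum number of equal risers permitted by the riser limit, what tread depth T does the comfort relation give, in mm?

⌈3717/185⌉ = 21 risers.
Riser R = 3717 / 21 = 177 mm, within the 185 mm limit.
Tread T = 658 − 2 × 177 = 304 mm (≥ 233 mm).

304 mm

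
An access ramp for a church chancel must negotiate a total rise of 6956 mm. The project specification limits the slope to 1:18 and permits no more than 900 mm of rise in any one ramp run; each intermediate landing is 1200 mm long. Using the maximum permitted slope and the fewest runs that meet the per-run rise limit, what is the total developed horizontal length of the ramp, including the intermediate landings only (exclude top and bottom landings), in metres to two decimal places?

6956 / 900 = 7.73, so 8 ramp runs are needed. That means 7 intermediate landings.
Horizontal run for 6956 mm of rise at 1:18 is 6956 × 18 = 125208 mm.
Intermediate landings: 7 × 1200 = 8400 mm.
Total developed length = 125208 + 8400 = 133608 mm.
= 133.61 m.

133.61 m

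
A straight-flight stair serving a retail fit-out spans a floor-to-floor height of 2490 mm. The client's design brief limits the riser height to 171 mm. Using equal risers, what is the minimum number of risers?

2490 / 171 = 14.561 → round up to 15 risers.

15 risers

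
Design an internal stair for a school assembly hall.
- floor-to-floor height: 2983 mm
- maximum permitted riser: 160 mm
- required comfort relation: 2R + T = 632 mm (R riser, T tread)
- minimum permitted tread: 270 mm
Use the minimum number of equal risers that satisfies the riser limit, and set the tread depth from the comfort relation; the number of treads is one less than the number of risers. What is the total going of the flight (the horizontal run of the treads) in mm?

2983 / 160 = 18.64, so 19 risers are needed.
Riser R = 2983 / 19 = 157 mm, within the 160 mm limit.
From 2R + T = 632: T = 632 − 314 = 318 mm.
19 risers give 18 treads; going = 18 × 318 = 5724 mm.

5724 mm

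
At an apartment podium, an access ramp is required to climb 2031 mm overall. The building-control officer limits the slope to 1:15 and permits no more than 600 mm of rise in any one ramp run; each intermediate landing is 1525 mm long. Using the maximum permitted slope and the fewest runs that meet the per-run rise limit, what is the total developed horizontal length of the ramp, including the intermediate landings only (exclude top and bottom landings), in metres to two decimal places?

35.04 m

⌈2031/600⌉ = 4 ramp runs. That means 3 intermediate landings.
Horizontal run for 2031 mm of rise at 1:15 is 2031 × 15 = 30465 mm.
Intermediate landings: 3 × 1525 = 4575 mm.
Total developed length = 30465 + 4575 = 35040 mm.
= 35.04 m.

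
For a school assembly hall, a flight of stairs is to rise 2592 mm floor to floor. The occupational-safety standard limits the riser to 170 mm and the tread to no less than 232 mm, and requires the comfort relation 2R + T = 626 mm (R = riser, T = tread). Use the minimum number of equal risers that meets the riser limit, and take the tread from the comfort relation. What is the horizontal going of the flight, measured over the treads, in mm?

2592 / 170 = 15.25, so 16 risers are needed.
Each riser is 2592/16 = 162 mm (≤ 170 mm).
Tread T = 626 − 2 × 162 = 302 mm (≥ 232 mm).
Treads = 16 − 1 = 15; going = 15 × 302 = 4530 mm.

4530 mm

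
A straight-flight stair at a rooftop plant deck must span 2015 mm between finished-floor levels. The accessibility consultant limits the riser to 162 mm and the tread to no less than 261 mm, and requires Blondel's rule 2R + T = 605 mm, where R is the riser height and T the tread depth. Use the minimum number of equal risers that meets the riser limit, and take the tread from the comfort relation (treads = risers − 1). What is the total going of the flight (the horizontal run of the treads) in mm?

3540 mm

2015 / 162 = 12.438 → round up to 13 risers.
Riser R = 2015 / 13 = 155 mm, within the 162 mm limit.
Tread T = 605 − 2 × 155 = 295 mm (≥ 261 mm).
Going = (13 − 1) × 295 = 3540 mm.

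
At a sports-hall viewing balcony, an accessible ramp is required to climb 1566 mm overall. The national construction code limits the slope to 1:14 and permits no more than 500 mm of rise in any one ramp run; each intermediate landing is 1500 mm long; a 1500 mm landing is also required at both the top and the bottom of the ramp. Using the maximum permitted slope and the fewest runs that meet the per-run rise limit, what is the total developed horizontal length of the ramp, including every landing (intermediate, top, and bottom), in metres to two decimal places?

29.42 m

1566 / 500 = 3.132 → round up to 4 ramp runs. That means 3 intermediate landings.
Horizontal run for 1566 mm of rise at 1:14 is 1566 × 14 = 21924 mm.
Intermediate landings: 3 × 1500 = 4500 mm.
Top and bottom landings: 2 × 1500 = 3000 mm.
Total = 21924 + 4500 + 3000 = 29424 mm.
= 29.42 m.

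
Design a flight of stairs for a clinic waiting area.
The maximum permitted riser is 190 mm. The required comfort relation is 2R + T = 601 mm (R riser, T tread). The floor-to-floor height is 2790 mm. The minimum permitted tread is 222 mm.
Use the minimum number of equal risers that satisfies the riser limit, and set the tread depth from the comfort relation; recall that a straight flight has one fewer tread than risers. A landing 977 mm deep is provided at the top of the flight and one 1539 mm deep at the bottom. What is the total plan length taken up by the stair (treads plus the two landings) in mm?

5722 mm

2790 / 190 = 14.684 → round up to 15 risers.
Each riser is 2790/15 = 186 mm (≤ 190 mm).
Tread T = 601 − 2 × 186 = 229 mm (≥ 222 mm).
15 risers give 14 treads; going = 14 × 229 = 3206 mm.
Add landings: 3206 + 977 + 1539 = 5722 mm.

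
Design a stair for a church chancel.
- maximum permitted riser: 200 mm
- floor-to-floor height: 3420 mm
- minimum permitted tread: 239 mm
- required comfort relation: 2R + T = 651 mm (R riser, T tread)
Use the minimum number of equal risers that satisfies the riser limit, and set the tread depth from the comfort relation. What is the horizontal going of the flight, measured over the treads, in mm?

4607 mm

At most 200 each: 3420/200 = 17.10, giving 18 risers.
Riser R = 3420 / 18 = 190 mm, within the 200 mm limit.
Tread T = 651 − 2 × 190 = 271 mm (≥ 239 mm).
Treads = 18 − 1 = 17; going = 17 × 271 = 4607 mm.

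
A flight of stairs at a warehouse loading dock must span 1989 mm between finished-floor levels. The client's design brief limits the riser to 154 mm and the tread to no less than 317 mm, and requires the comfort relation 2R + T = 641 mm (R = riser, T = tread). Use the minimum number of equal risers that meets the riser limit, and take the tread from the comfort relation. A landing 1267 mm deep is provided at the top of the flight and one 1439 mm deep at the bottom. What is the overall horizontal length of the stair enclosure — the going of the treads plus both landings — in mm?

6726 mm

1989 / 154 = 12.92, so 13 risers are needed.
R = 1989 ÷ 13 = 153 mm.
T = 641 − 2·153 = 335 mm, which satisfies the 317 mm minimum.
Going = (13 − 1) × 335 = 4020 mm.
Enclosure = 4020 + 1267 + 1439 = 6726 mm.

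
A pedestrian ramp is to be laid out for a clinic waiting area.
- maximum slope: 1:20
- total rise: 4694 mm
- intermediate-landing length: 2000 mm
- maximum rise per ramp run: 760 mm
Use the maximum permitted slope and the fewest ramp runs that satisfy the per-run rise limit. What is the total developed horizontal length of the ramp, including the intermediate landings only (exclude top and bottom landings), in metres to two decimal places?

105.88 m

4694 / 760 = 6.176 → round up to 7 ramp runs. That means 6 intermediate landings.
Ramp run (horizontal) at 1:20: 4694 × 20 = 93880 mm.
Intermediate landings: 6 × 2000 = 12000 mm.
Total developed length = 93880 + 12000 = 105880 mm.
= 105.88 m.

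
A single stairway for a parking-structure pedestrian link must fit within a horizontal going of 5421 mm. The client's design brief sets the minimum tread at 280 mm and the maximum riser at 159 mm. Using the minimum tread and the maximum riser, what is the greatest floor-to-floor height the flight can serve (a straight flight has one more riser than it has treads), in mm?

3180 mm

Treads that fit: ⌊5421 / 280⌋ = 19.
Risers = treads + 1 = 20.
Maximum height = 20 × 159 = 3180 mm.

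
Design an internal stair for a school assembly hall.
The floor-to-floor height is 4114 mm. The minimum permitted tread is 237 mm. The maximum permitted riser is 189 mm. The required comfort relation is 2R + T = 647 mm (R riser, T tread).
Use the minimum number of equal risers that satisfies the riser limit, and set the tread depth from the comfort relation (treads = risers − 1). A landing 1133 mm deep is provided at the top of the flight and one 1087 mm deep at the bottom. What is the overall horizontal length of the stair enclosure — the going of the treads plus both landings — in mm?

7953 mm

At most 189 each: 4114/189 = 21.77, giving 22 risers.
R = 4114 ÷ 22 = 187 mm.
From 2R + T = 647: T = 647 − 374 = 273 mm.
Going = (22 − 1) × 273 = 5733 mm.
Enclosure = 5733 + 1133 + 1087 = 7953 mm.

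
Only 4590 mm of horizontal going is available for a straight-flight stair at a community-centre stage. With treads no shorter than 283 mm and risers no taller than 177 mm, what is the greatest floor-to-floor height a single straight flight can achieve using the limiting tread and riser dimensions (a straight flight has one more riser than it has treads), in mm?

3009 mm

4590 / 283 = 16.22, so 16 treads fit.
Risers = treads + 1 = 17.
Maximum height = 17 × 177 = 3009 mm.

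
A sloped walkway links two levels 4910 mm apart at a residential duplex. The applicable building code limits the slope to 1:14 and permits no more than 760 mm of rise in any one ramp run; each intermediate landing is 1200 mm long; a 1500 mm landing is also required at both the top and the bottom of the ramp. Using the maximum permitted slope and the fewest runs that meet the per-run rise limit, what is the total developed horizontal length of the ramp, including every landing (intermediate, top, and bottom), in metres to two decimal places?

78.94 m

4910 / 760 = 6.461 → round up to 7 ramp runs. That means 6 intermediate landings.
Ramp run (horizontal) at 1:14: 4910 × 14 = 68740 mm.
Intermediate landings: 6 × 1200 = 7200 mm.
Top and bottom landings: 2 × 1500 = 3000 mm.
Total = 68740 + 7200 + 3000 = 78940 mm.
= 78.94 m.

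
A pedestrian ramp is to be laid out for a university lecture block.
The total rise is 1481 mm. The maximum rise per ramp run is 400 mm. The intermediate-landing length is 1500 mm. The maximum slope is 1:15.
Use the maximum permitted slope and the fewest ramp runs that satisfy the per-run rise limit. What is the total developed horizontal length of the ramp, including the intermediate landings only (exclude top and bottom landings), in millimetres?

26715 mm

At most 400 each: 1481/400 = 3.70, giving 4 ramp runs. That means 3 intermediate landings.
Ramp run (horizontal) at 1:15: 1481 × 15 = 22215 mm.
Intermediate landings: 3 × 1500 = 4500 mm.
Developed length = 22215 + 4500 = 26715 mm.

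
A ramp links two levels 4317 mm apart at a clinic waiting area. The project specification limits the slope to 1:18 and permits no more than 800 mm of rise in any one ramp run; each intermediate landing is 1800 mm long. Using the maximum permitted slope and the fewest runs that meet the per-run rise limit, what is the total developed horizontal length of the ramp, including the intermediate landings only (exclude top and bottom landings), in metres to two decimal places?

86.71 m

4317 / 800 = 5.396 → round up to 6 ramp runs. That means 5 intermediate landings.
Ramp run (horizontal) at 1:18: 4317 × 18 = 77706 mm.
Intermediate landings: 5 × 1800 = 9000 mm.
Developed length = 77706 + 9000 = 86706 mm.
= 86.71 m.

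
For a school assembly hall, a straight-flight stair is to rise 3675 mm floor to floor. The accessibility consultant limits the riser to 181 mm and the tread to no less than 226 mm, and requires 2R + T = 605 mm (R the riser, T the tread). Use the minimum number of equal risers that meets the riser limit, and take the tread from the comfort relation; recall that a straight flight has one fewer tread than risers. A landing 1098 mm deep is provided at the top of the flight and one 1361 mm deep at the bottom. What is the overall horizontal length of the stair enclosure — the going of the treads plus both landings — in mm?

7559 mm

3675 / 181 = 20.304 → round up to 21 risers.
Riser R = 3675 / 21 = 175 mm, within the 181 mm limit.
From 2R + T = 605: T = 605 − 350 = 255 mm.
21 risers give 20 treads; going = 20 × 255 = 5100 mm.
Enclosure = 5100 + 1098 + 1361 = 7559 mm.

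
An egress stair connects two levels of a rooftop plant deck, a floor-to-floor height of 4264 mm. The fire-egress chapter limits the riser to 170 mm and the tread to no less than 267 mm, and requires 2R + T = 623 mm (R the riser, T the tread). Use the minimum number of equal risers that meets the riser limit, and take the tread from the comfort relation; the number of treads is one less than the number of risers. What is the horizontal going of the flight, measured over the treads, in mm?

⌈4264/170⌉ = 26 risers.
Riser R = 4264 / 26 = 164 mm, within the 170 mm limit.
From 2R + T = 623: T = 623 − 328 = 295 mm.
Going = (26 − 1) × 295 = 7375 mm.

7375 mm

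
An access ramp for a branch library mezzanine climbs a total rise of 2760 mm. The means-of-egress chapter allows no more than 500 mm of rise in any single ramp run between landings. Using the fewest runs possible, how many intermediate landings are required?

⌈2760/500⌉ = 6 ramp runs.
6 runs are separated by 5 intermediate landings.

5 intermediate landings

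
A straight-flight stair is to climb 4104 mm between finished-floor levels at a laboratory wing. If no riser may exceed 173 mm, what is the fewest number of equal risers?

24 risers

4104 / 173 = 23.72, so 24 risers are needed.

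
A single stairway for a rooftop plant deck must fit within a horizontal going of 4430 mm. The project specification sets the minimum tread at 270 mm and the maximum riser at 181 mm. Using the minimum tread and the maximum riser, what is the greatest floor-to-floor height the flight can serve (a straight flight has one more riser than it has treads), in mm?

3077 mm

4430 / 270 = 16.41, so 16 treads fit.
Risers = treads + 1 = 17.
Maximum height = 17 × 181 = 3077 mm.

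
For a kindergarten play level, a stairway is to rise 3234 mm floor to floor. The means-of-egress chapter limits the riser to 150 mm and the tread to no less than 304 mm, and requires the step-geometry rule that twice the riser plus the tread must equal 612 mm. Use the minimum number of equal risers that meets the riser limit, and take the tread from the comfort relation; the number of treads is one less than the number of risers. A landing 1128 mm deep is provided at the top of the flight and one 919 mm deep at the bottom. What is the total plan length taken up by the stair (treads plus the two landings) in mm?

3234 / 150 = 21.56, so 22 risers are needed.
R = 3234 ÷ 22 = 147 mm.
T = 612 − 2·147 = 318 mm, which satisfies the 304 mm minimum.
22 risers give 21 treads; going = 21 × 318 = 6678 mm.
Add landings: 6678 + 1128 + 919 = 8725 mm.

8725 mm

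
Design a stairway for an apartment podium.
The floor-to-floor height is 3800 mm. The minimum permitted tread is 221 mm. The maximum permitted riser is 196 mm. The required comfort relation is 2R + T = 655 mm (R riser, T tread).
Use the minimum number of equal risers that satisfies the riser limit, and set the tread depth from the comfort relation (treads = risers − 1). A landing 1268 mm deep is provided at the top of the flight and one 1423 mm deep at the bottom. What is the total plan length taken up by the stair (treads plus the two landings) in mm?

At most 196 each: 3800/196 = 19.39, giving 20 risers.
R = 3800 ÷ 20 = 190 mm.
Tread T = 655 − 2 × 190 = 275 mm (≥ 221 mm).
20 risers give 19 treads; going = 19 × 275 = 5225 mm.
Add landings: 5225 + 1268 + 1423 = 7916 mm.

7916 mm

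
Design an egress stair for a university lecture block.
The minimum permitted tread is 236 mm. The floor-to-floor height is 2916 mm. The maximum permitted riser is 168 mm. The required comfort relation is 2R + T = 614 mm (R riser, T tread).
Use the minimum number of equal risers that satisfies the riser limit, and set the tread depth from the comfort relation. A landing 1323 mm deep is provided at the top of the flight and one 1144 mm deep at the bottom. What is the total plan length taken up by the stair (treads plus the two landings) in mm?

⌈2916/168⌉ = 18 risers.
Riser R = 2916 / 18 = 162 mm, within the 168 mm limit.
From 2R + T = 614: T = 614 − 324 = 290 mm.
Treads = 18 − 1 = 17; going = 17 × 290 = 4930 mm.
Enclosure = 4930 + 1323 + 1144 = 7397 mm.

7397 mm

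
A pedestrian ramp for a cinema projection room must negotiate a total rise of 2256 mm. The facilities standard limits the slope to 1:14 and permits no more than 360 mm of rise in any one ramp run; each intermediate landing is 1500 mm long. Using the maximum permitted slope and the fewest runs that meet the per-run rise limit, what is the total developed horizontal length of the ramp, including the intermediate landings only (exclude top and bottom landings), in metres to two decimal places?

40.58 m

2256 / 360 = 6.267 → round up to 7 ramp runs. That means 6 intermediate landings.
Ramp run (horizontal) at 1:14: 2256 × 14 = 31584 mm.
6 intermediate landings contribute 6 × 1500 = 9000 mm.
Total developed length = 31584 + 9000 = 40584 mm.
= 40.58 m.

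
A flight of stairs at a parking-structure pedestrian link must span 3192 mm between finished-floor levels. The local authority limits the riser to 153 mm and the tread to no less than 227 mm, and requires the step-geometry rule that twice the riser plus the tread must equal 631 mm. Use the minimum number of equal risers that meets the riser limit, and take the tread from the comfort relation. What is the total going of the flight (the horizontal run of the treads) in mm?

3192 / 153 = 20.86, so 21 risers are needed.
Riser R = 3192 / 21 = 152 mm, within the 153 mm limit.
From 2R + T = 631: T = 631 − 304 = 327 mm.
Going = (21 − 1) × 327 = 6540 mm.

6540 mm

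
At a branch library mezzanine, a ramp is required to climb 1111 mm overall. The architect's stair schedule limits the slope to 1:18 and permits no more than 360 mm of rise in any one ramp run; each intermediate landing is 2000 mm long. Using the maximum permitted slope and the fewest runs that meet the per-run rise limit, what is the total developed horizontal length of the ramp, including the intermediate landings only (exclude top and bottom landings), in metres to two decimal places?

1111 / 360 = 3.09, so 4 ramp runs are needed. That means 3 intermediate landings.
Ramp run (horizontal) at 1:18: 1111 × 18 = 19998 mm.
Intermediate landings: 3 × 2000 = 6000 mm.
Total developed length = 19998 + 6000 = 25998 mm.
= 26.00 m.

26.00 m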